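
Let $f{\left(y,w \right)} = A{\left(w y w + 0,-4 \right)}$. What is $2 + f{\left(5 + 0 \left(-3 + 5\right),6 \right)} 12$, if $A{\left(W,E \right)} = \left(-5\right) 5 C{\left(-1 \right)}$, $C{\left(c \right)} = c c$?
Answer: $-298$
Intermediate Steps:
$C{\left(c \right)} = c^{2}$
$A{\left(W,E \right)} = -25$ ($A{\left(W,E \right)} = \left(-5\right) 5 \left(-1\right)^{2} = \left(-25\right) 1 = -25$)
$f{\left(y,w \right)} = -25$
$2 + f{\left(5 + 0 \left(-3 + 5\right),6 \right)} 12 = 2 - 300 = -298$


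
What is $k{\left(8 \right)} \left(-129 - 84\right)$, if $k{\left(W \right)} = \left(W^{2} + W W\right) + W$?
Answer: $-28968$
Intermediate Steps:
$k{\left(W \right)} = W + 2 W^{2}$ ($k{\left(W \right)} = \left(W^{2} + W^{2}\right) + W = 2 W^{2} + W = W + 2 W^{2}$)
$k{\left(8 \right)} \left(-129 - 84\right) = 8 \left(1 + 2 \cdot 8\right) \left(-129 - 84\right) = 8 \left(1 + 16\right) \left(-213\right) = 8 \cdot 17 \left(-213\right) = 136 \left(-213\right) = -28968$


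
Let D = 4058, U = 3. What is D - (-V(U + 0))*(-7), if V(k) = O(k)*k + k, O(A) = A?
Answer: 3974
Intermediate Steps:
V(k) = k + k**2 (V(k) = k*k + k = k**2 + k = k + k**2)
D - (-V(U + 0))*(-7) = 4058 - (-(3 + 0)*(1 + (3 + 0)))*(-7) = 4058 - (-3*(1 + 3))*(-7) = 4058 - (-3*4)*(-7) = 4058 - (-1*12)*(-7) = 4058 - (-12)*(-7) = 4058 - 1*84 = 4058 - 84 = 3974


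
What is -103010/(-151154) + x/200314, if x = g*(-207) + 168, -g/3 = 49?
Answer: 268714937/322109174 ≈ 0.83424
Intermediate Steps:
g = -147 (g = -3*49 = -147)
x = 30597 (x = -147*(-207) + 168 = 30429 + 168 = 30597)
-103010/(-151154) + x/200314 = -103010/(-151154) + 30597/200314 = -103010*(-1/151154) + 30597*(1/200314) = 51505/75577 + 651/4262 = 268714937/322109174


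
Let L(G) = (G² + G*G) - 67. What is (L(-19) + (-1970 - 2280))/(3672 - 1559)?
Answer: -3595/2113 ≈ -1.7014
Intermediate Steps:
L(G) = -67 + 2*G² (L(G) = (G² + G²) - 67 = 2*G² - 67 = -67 + 2*G²)
(L(-19) + (-1970 - 2280))/(3672 - 1559) = ((-67 + 2*(-19)²) + (-1970 - 2280))/(3672 - 1559) = ((-67 + 2*361) - 4250)/2113 = ((-67 + 722) - 4250)*(1/2113) = (655 - 4250)*(1/2113) = -3595*1/2113 = -3595/2113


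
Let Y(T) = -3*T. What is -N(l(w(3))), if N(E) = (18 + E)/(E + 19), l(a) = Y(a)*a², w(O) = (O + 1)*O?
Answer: -5166/5165 ≈ -1.0002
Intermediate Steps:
w(O) = O*(1 + O) (w(O) = (1 + O)*O = O*(1 + O))
l(a) = -3*a³ (l(a) = (-3*a)*a² = -3*a³)
N(E) = (18 + E)/(19 + E)
-N(l(w(3))) = -(18 - 3*27*(1 + 3)³)/(19 - 3*27*(1 + 3)³) = -(18 - 3*(3*4)³)/(19 - 3*(3*4)³) = -(18 - 3*12³)/(19 - 3*12³) = -(18 - 3*1728)/(19 - 3*1728) = -(18 - 5184)/(19 - 5184) = -(-5166)/(-5165) = -(-1)*(-5166)/5165 = -1*5166/5165 = -5166/5165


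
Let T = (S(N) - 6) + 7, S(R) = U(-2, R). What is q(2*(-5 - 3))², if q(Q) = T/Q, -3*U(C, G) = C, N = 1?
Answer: 25/2304 ≈ 0.010851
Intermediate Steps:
U(C, G) = -C/3
S(R) = ⅔ (S(R) = -⅓*(-2) = ⅔)
T = 5/3 (T = (⅔ - 6) + 7 = -16/3 + 7 = 5/3 ≈ 1.6667)
q(Q) = 5/(3*Q)
q(2*(-5 - 3))² = (5/(3*((2*(-5 - 3)))))² = (5/(3*((2*(-8)))))² = ((5/3)/(-16))² = ((5/3)*(-1/16))² = (-5/48)² = 25/2304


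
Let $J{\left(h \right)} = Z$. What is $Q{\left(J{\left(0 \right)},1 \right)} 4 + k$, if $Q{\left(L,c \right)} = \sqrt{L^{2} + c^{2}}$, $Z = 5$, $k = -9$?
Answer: $-9 + 4 \sqrt{26} \approx 11.396$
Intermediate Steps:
$J{\left(h \right)} = 5$
$Q{\left(J{\left(0 \right)},1 \right)} 4 + k = \sqrt{5^{2} + 1^{2}} \cdot 4 - 9 = \sqrt{25 + 1} \cdot 4 - 9 = \sqrt{26} \cdot 4 - 9 = 4 \sqrt{26} - 9 = -9 + 4 \sqrt{26}$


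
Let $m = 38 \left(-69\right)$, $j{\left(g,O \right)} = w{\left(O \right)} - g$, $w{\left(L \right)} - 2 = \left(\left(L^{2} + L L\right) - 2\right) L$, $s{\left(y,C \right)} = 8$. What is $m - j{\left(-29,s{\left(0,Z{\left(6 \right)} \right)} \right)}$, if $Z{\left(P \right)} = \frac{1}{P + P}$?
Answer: $-3661$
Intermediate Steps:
$Z{\left(P \right)} = \frac{1}{2 P}$
$w{\left(L \right)} = 2 + L \left(-2 + 2 L^{2}\right)$ ($w{\left(L \right)} = 2 + \left(\left(L^{2} + L L\right) - 2\right) L = 2 + \left(\left(L^{2} + L^{2}\right) - 2\right) L = 2 + \left(2 L^{2} - 2\right) L = 2 + \left(-2 + 2 L^{2}\right) L = 2 + L \left(-2 + 2 L^{2}\right)$)
$j{\left(g,O \right)} = 2 - g - 2 O + 2 O^{3}$ ($j{\left(g,O \right)} = \left(2 - 2 O + 2 O^{3}\right) - g = 2 - g - 2 O + 2 O^{3}$)
$m = -2622$
$m - j{\left(-29,s{\left(0,Z{\left(6 \right)} \right)} \right)} = -2622 - \left(2 - -29 - 16 + 2 \cdot 8^{3}\right) = -2622 - \left(2 + 29 - 16 + 2 \cdot 512\right) = -2622 - \left(2 + 29 - 16 + 1024\right) = -2622 - 1039 = -3661$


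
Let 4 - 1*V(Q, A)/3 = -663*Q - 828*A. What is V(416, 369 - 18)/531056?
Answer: 212415/66382 ≈ 3.1999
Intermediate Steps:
V(Q, A) = 12 + 1989*Q + 2484*A (V(Q, A) = 12 - 3*(-663*Q - 828*A) = 12 - 3*(-828*A - 663*Q) = 12 + (1989*Q + 2484*A) = 12 + 1989*Q + 2484*A)
V(416, 369 - 18)/531056 = (12 + 1989*416 + 2484*(369 - 18))/531056 = (12 + 827424 + 2484*351)*(1/531056) = (12 + 827424 + 871884)*(1/531056) = 1699320*(1/531056) = 212415/66382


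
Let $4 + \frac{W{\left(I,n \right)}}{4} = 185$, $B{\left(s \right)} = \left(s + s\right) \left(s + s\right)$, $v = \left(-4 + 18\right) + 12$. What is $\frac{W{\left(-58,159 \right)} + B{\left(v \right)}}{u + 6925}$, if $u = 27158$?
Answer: $\frac{3428}{34083} \approx 0.10058$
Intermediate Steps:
$v = 26$ ($v = 14 + 12 = 26$)
$B{\left(s \right)} = 4 s^{2}$ ($B{\left(s \right)} = 2 s 2 s = 4 s^{2}$)
$W{\left(I,n \right)} = 724$ ($W{\left(I,n \right)} = -16 + 4 \cdot 185 = -16 + 740 = 724$)
$\frac{W{\left(-58,159 \right)} + B{\left(v \right)}}{u + 6925} = \frac{724 + 4 \cdot 26^{2}}{27158 + 6925} = \frac{724 + 4 \cdot 676}{34083} = \left(724 + 2704\right) \frac{1}{34083} = 3428 \cdot \frac{1}{34083} = \frac{3428}{34083}$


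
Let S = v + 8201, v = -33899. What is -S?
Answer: 25698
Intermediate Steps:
S = -25698 (S = -33899 + 8201 = -25698)
-S = -1*(-25698) = 25698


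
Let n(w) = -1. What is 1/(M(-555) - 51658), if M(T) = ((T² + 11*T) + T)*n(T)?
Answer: -1/353023 ≈ -2.8327e-6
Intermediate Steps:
M(T) = -T² - 12*T (M(T) = ((T² + 11*T) + T)*(-1) = (T² + 12*T)*(-1) = -T² - 12*T)
1/(M(-555) - 51658) = 1/(-1*(-555)*(12 - 555) - 51658) = 1/(-1*(-555)*(-543) - 51658) = 1/(-301365 - 51658) = 1/(-353023) = -1/353023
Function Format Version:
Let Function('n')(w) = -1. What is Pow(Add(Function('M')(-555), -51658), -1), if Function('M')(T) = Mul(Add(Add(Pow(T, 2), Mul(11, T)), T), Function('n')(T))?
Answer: Rational(-1, 353023) ≈ -2.8327e-6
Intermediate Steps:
Function('M')(T) = Add(Mul(-1, Pow(T, 2)), Mul(-12, T)) (Function('M')(T) = Mul(Add(Add(Pow(T, 2), Mul(11, T)), T), -1) = Mul(Add(Pow(T, 2), Mul(12, T)), -1) = Add(Mul(-1, Pow(T, 2)), Mul(-12, T)))
Pow(Add(Function('M')(-555), -51658), -1) = Pow(Add(Mul(-1, -555, Add(12, -555)), -51658), -1) = Pow(Add(Mul(-1, -555, -543), -51658), -1) = Pow(Add(-301365, -51658), -1) = Pow(-353023, -1) = Rational(-1, 353023)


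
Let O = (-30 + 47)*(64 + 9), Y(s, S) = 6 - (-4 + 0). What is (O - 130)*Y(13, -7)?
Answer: 11110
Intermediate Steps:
Y(s, S) = 10 (Y(s, S) = 6 - 1*(-4) = 6 + 4 = 10)
O = 1241 (O = 17*73 = 1241)
(O - 130)*Y(13, -7) = (1241 - 130)*10 = 1111*10 = 11110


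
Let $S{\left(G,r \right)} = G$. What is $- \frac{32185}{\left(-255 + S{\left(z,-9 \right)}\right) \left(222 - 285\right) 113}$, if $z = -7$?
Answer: $- \frac{32185}{1865178} \approx -0.017256$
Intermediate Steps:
$- \frac{32185}{\left(-255 + S{\left(z,-9 \right)}\right) \left(222 - 285\right) 113} = - \frac{32185}{\left(-255 - 7\right) \left(222 - 285\right) 113} = - \frac{32185}{\left(-262\right) \left(-63\right) 113} = - \frac{32185}{16506 \cdot 113} = - \frac{32185}{1865178}$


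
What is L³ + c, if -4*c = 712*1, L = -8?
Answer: -690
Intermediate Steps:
c = -178 ≈ -178.00
L³ + c = (-8)³ - 178 = -512 - 178 = -690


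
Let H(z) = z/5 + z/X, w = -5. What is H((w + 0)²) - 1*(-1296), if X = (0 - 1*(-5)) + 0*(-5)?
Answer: 1306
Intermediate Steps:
X = 5 (X = (0 + 5) + 0 = 5 + 0 = 5)
H(z) = 2*z/5 (H(z) = z/5 + z/5 = 2*z/5)
H((w + 0)²) - 1*(-1296) = 2*(-5 + 0)²/5 - 1*(-1296) = (⅖)*(-5)² + 1296 = (⅖)*25 + 1296 = 10 + 1296 = 1306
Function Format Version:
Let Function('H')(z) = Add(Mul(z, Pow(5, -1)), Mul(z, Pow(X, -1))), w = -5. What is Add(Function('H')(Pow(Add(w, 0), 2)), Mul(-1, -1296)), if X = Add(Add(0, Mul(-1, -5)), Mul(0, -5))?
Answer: 1306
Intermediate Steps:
X = 5 (X = Add(Add(0, 5), 0) = Add(5, 0) = 5)
Function('H')(z) = Mul(Rational(2, 5), z) (Function('H')(z) = Add(Mul(z, Pow(5, -1)), Mul(z, Pow(5, -1))) = Add(Mul(z, Rational(1, 5)), Mul(z, Rational(1, 5))) = Add(Mul(Rational(1, 5), z), Mul(Rational(1, 5), z)) = Mul(Rational(2, 5), z))
Add(Function('H')(Pow(Add(w, 0), 2)), Mul(-1, -1296)) = Add(Mul(Rational(2, 5), Pow(Add(-5, 0), 2)), Mul(-1, -1296)) = Add(Mul(Rational(2, 5), Pow(-5, 2)), 1296) = Add(Mul(Rational(2, 5), 25), 1296) = Add(10, 1296) = 1306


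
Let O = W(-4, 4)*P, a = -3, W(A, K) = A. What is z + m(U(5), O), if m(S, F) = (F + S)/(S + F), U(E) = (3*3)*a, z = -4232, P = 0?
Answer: -4231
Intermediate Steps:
U(E) = -27 (U(E) = (3*3)*(-3) = 9*(-3) = -27)
O = 0 (O = -4*0 = 0)
m(S, F) = 1 (m(S, F) = (F + S)/(F + S) = 1)
z + m(U(5), O) = -4232 + 1 = -4231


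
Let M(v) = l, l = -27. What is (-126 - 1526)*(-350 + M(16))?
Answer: 622804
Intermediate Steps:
M(v) = -27
(-126 - 1526)*(-350 + M(16)) = (-126 - 1526)*(-350 - 27) = -1652*(-377) = 622804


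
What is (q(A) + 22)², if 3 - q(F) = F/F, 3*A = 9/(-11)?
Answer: 576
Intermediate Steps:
A = -3/11 (A = (9/(-11))/3 = (9*(-1/11))/3 = (⅓)*(-9/11) = -3/11 ≈ -0.27273)
q(F) = 2 (q(F) = 3 - F/F = 3 - 1*1 = 3 - 1 = 2)
(q(A) + 22)² = (2 + 22)² = 24² = 576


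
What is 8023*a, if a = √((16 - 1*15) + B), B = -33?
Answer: 32092*I*√2 ≈ 45385.0*I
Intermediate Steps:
a = 4*I*√2 (a = √((16 - 1*15) - 33) = √((16 - 15) - 33) = √(1 - 33) = √(-32) = 4*I*√2 ≈ 5.6569*I)
8023*a = 8023*(4*I*√2) = 32092*I*√2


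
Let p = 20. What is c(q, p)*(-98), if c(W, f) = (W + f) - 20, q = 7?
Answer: -686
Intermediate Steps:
c(W, f) = -20 + W + f
c(q, p)*(-98) = (-20 + 7 + 20)*(-98) = 7*(-98) = -686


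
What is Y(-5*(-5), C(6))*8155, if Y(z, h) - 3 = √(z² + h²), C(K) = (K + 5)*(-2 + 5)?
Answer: 24465 + 8155*√1714 ≈ 3.6209e+5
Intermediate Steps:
C(K) = 15 + 3*K (C(K) = (5 + K)*3 = 15 + 3*K)
Y(z, h) = 3 + √(h² + z²) (Y(z, h) = 3 + √(z² + h²) = 3 + √(h² + z²))
Y(-5*(-5), C(6))*8155 = (3 + √((15 + 3*6)² + (-5*(-5))²))*8155 = (3 + √((15 + 18)² + 25²))*8155 = (3 + √(33² + 625))*8155 = (3 + √(1089 + 625))*8155 = (3 + √1714)*8155 = 24465 + 8155*√1714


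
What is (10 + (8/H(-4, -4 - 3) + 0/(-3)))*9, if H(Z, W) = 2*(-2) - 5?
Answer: 82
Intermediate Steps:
H(Z, W) = -9 (H(Z, W) = -4 - 5 = -9)
(10 + (8/H(-4, -4 - 3) + 0/(-3)))*9 = (10 + (8/(-9) + 0/(-3)))*9 = (10 + (8*(-⅑) + 0*(-⅓)))*9 = (10 + (-8/9 + 0))*9 = (10 - 8/9)*9 = (82/9)*9 = 82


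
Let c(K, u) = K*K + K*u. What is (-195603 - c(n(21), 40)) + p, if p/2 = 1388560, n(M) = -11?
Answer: 2581836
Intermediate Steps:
p = 2777120 (p = 2*1388560 = 2777120)
c(K, u) = K**2 + K*u
(-195603 - c(n(21), 40)) + p = (-195603 - (-11)*(-11 + 40)) + 2777120 = (-195603 - (-11)*29) + 2777120 = (-195603 - 1*(-319)) + 2777120 = (-195603 + 319) + 2777120 = -195284 + 2777120 = 2581836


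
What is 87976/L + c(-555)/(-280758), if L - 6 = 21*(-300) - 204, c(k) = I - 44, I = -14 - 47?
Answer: -4116547253/304060914 ≈ -13.539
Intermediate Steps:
I = -61
c(k) = -105 (c(k) = -61 - 44 = -105)
L = -6498 (L = 6 + (21*(-300) - 204) = 6 + (-6300 - 204) = 6 - 6504 = -6498)
87976/L + c(-555)/(-280758) = 87976/(-6498) - 105/(-280758) = 87976*(-1/6498) - 105*(-1/280758) = -43988/3249 + 35/93586 = -4116547253/304060914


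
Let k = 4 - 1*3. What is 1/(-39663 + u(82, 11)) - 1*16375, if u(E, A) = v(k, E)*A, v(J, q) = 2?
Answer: -649121376/39641 ≈ -16375.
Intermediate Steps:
k = 1 (k = 4 - 3 = 1)
u(E, A) = 2*A
1/(-39663 + u(82, 11)) - 1*16375 = 1/(-39663 + 2*11) - 1*16375 = 1/(-39663 + 22) - 16375 = 1/(-39641) - 16375 = -1/39641 - 16375 = -649121376/39641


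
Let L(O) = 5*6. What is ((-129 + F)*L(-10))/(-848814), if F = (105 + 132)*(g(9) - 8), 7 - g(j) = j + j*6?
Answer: 76485/141469 ≈ 0.54065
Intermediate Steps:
g(j) = 7 - 7*j (g(j) = 7 - (j + j*6) = 7 - (j + 6*j) = 7 - 7*j)
L(O) = 30
F = -15168 (F = (105 + 132)*((7 - 7*9) - 8) = 237*((7 - 63) - 8) = 237*(-56 - 8) = 237*(-64) = -15168)
((-129 + F)*L(-10))/(-848814) = ((-129 - 15168)*30)/(-848814) = -15297*30*(-1/848814) = -458910*(-1/848814) = 76485/141469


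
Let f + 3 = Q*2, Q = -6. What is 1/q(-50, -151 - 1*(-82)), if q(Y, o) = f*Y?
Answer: 1/750 ≈ 0.0013333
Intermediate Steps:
f = -15 (f = -3 - 6*2 = -3 - 12 = -15)
q(Y, o) = -15*Y
1/q(-50, -151 - 1*(-82)) = 1/(-15*(-50)) = 1/750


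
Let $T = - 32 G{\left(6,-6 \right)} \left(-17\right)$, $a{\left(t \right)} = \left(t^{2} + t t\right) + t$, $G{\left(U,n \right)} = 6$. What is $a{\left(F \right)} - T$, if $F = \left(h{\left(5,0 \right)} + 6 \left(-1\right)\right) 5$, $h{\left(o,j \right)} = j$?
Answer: $-1494$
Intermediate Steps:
$F = -30$ ($F = \left(0 + 6 \left(-1\right)\right) 5 = \left(0 - 6\right) 5 = \left(-6\right) 5 = -30$)
$a{\left(t \right)} = t + 2 t^{2}$ ($a{\left(t \right)} = \left(t^{2} + t^{2}\right) + t = 2 t^{2} + t = t + 2 t^{2}$)
$T = 3264$ ($T = \left(-32\right) 6 \left(-17\right) = \left(-192\right) \left(-17\right) = 3264$)
$a{\left(F \right)} - T = - 30 \left(1 + 2 \left(-30\right)\right) - 3264 = - 30 \left(1 - 60\right) - 3264 = \left(-30\right) \left(-59\right) - 3264 = 1770 - 3264 = -1494$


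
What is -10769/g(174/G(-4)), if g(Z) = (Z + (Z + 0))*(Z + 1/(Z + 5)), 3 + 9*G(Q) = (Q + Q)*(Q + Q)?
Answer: -842400911/103240116 ≈ -8.1596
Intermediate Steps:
G(Q) = -⅓ + 4*Q²/9 (G(Q) = -⅓ + ((Q + Q)*(Q + Q))/9 = -⅓ + ((2*Q)*(2*Q))/9 = -⅓ + (4*Q²)/9 = -⅓ + 4*Q²/9)
g(Z) = 2*Z*(Z + 1/(5 + Z)) (g(Z) = (Z + Z)*(Z + 1/(5 + Z)) = (2*Z)*(Z + 1/(5 + Z)) = 2*Z*(Z + 1/(5 + Z)))
-10769/g(174/G(-4)) = -10769*61*(5 + 174/(-⅓ + (4/9)*(-4)²))/(3132*(1 + (174/(-⅓ + (4/9)*(-4)²))² + 5*(174/(-⅓ + (4/9)*(-4)²)))) = -10769*61*(5 + 174/(-⅓ + (4/9)*16))/(3132*(1 + (174/(-⅓ + (4/9)*16))² + 5*(174/(-⅓ + (4/9)*16)))) = -10769*61*(5 + 174/(-⅓ + 64/9))/(3132*(1 + (174/(-⅓ + 64/9))² + 5*(174/(-⅓ + 64/9)))) = -10769*61*(5 + 174/(61/9))/(3132*(1 + (174/(61/9))² + 5*(174/(61/9)))) = -10769*61*(5 + 174*(9/61))/(3132*(1 + (174*(9/61))² + 5*(174*(9/61)))) = -10769*61*(5 + 1566/61)/(3132*(1 + (1566/61)² + 5*(1566/61))) = -10769*1871/(3132*(1 + 2452356/3721 + 7830/61)) = -10769/(2*(1566/61)*(61/1871)*(2933707/3721)) = -10769/9188370324/6961991 = -10769*6961991/9188370324 = -842400911/103240116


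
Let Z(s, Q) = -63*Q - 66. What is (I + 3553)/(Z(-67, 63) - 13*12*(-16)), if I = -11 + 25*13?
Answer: -1289/513 ≈ -2.5127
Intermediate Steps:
Z(s, Q) = -66 - 63*Q
I = 314 (I = -11 + 325 = 314)
(I + 3553)/(Z(-67, 63) - 13*12*(-16)) = (314 + 3553)/((-66 - 63*63) - 13*12*(-16)) = 3867/((-66 - 3969) - 156*(-16)) = 3867/(-4035 + 2496) = 3867/(-1539) = 3867*(-1/1539) = -1289/513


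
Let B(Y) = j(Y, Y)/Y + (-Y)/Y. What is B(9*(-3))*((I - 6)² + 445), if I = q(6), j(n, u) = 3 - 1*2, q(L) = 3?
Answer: -12712/27 ≈ -470.81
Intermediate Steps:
j(n, u) = 1 (j(n, u) = 3 - 2 = 1)
B(Y) = -1 + 1/Y (B(Y) = 1/Y + (-Y)/Y = 1/Y - 1 = -1 + 1/Y)
I = 3
B(9*(-3))*((I - 6)² + 445) = ((1 - 9*(-3))/((9*(-3))))*((3 - 6)² + 445) = ((1 - 1*(-27))/(-27))*((-3)² + 445) = (-(1 + 27)/27)*(9 + 445) = -1/27*28*454 = -28/27*454 = -12712/27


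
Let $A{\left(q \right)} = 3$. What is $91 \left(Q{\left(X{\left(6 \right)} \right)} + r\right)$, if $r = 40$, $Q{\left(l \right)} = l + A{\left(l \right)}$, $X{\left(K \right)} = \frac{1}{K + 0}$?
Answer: $\frac{23569}{6} \approx 3928.2$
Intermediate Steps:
$X{\left(K \right)} = \frac{1}{K}$
$Q{\left(l \right)} = 3 + l$ ($Q{\left(l \right)} = l + 3 = 3 + l$)
$91 \left(Q{\left(X{\left(6 \right)} \right)} + r\right) = 91 \left(\left(3 + \frac{1}{6}\right) + 40\right) = 91 \left(\frac{19}{6} + 40\right) = 91 \cdot \frac{259}{6} = \frac{23569}{6}$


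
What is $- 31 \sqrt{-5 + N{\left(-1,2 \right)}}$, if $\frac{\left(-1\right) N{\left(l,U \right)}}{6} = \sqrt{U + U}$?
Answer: $- 31 i \sqrt{17} \approx - 127.82 i$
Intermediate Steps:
$N{\left(l,U \right)} = - 6 \sqrt{2} \sqrt{U}$ ($N{\left(l,U \right)} = - 6 \sqrt{U + U} = - 6 \sqrt{2 U} = - 6 \sqrt{2} \sqrt{U}$)
$- 31 \sqrt{-5 + N{\left(-1,2 \right)}} = - 31 \sqrt{-5 - 6 \sqrt{2} \sqrt{2}} = - 31 \sqrt{-5 - 12} = - 31 \sqrt{-17} = - 31 i \sqrt{17}$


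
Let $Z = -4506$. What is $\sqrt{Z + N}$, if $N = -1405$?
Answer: $i \sqrt{5911} \approx 76.883 i$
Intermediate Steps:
$\sqrt{Z + N} = \sqrt{-4506 - 1405} = \sqrt{-5911} = i \sqrt{5911}$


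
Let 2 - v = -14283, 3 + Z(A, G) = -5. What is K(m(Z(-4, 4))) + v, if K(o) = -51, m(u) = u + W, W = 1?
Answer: 14234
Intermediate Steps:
Z(A, G) = -8 (Z(A, G) = -3 - 5 = -8)
m(u) = 1 + u (m(u) = u + 1 = 1 + u)
v = 14285 (v = 2 - 1*(-14283) = 2 + 14283 = 14285)
K(m(Z(-4, 4))) + v = -51 + 14285 = 14234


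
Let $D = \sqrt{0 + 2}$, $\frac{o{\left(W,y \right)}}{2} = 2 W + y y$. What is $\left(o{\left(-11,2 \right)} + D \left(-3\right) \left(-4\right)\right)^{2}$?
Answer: $1584 - 864 \sqrt{2} \approx 362.12$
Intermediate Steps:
$o{\left(W,y \right)} = 2 y^{2} + 4 W$ ($o{\left(W,y \right)} = 2 \left(2 W + y y\right) = 2 \left(2 W + y^{2}\right) = 2 \left(y^{2} + 2 W\right) = 2 y^{2} + 4 W$)
$D = \sqrt{2} \approx 1.4142$
$\left(o{\left(-11,2 \right)} + D \left(-3\right) \left(-4\right)\right)^{2} = \left(\left(2 \cdot 2^{2} + 4 \left(-11\right)\right) + \sqrt{2} \left(-3\right) \left(-4\right)\right)^{2} = \left(\left(2 \cdot 4 - 44\right) + - 3 \sqrt{2} \left(-4\right)\right)^{2} = \left(\left(8 - 44\right) + 12 \sqrt{2}\right)^{2} = \left(-36 + 12 \sqrt{2}\right)^{2}$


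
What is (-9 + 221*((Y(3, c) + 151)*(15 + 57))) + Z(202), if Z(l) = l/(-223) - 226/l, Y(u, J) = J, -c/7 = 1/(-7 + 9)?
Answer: 52861683152/22523 ≈ 2.3470e+6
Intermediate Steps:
c = -7/2 (c = -7/(-7 + 9) = -7/2 ≈ -3.5000)
Z(l) = -226/l - l/223 (Z(l) = l*(-1/223) - 226/l = -l/223 - 226/l = -226/l - l/223)
(-9 + 221*((Y(3, c) + 151)*(15 + 57))) + Z(202) = (-9 + 221*((-7/2 + 151)*(15 + 57))) + (-226/202 - 1/223*202) = (-9 + 221*((295/2)*72)) + (-226*1/202 - 202/223) = (-9 + 221*10620) + (-113/101 - 202/223) = (-9 + 2347020) - 45601/22523 = 2347011 - 45601/22523 = 52861683152/22523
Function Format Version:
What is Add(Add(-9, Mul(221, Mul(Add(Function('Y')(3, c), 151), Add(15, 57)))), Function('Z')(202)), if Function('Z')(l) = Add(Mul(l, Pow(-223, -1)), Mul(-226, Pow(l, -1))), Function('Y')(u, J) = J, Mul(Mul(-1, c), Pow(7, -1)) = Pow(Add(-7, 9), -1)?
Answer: Rational(52861683152, 22523) ≈ 2.3470e+6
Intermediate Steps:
c = Rational(-7, 2) (c = Mul(-7, Pow(Add(-7, 9), -1)) = Mul(-7, Pow(2, -1)) = Mul(-7, Rational(1, 2)) = Rational(-7, 2) ≈ -3.5000)
Function('Z')(l) = Add(Mul(-226, Pow(l, -1)), Mul(Rational(-1, 223), l)) (Function('Z')(l) = Add(Mul(l, Rational(-1, 223)), Mul(-226, Pow(l, -1))) = Add(Mul(Rational(-1, 223), l), Mul(-226, Pow(l, -1))) = Add(Mul(-226, Pow(l, -1)), Mul(Rational(-1, 223), l)))
Add(Add(-9, Mul(221, Mul(Add(Function('Y')(3, c), 151), Add(15, 57)))), Function('Z')(202)) = Add(Add(-9, Mul(221, Mul(Add(Rational(-7, 2), 151), Add(15, 57)))), Add(Mul(-226, Pow(202, -1)), Mul(Rational(-1, 223), 202))) = Add(Add(-9, Mul(221, Mul(Rational(295, 2), 72))), Add(Mul(-226, Rational(1, 202)), Rational(-202, 223))) = Add(Add(-9, Mul(221, 10620)), Add(Rational(-113, 101), Rational(-202, 223))) = Add(Add(-9, 2347020), Rational(-45601, 22523)) = Add(2347011, Rational(-45601, 22523)) = Rational(52861683152, 22523)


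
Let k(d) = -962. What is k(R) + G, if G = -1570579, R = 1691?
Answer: -1571541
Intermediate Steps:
k(R) + G = -962 - 1570579 = -1571541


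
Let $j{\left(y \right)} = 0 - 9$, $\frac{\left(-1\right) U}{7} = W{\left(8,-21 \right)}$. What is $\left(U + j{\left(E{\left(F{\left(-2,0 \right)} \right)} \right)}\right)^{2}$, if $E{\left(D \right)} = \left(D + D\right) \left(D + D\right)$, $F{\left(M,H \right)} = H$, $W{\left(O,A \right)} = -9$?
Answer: $2916$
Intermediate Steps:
$E{\left(D \right)} = 4 D^{2}$ ($E{\left(D \right)} = 2 D 2 D = 4 D^{2}$)
$U = 63$ ($U = \left(-7\right) \left(-9\right) = 63$)
$j{\left(y \right)} = -9$ ($j{\left(y \right)} = 0 - 9 = -9$)
$\left(U + j{\left(E{\left(F{\left(-2,0 \right)} \right)} \right)}\right)^{2} = \left(63 - 9\right)^{2} = 54^{2} = 2916$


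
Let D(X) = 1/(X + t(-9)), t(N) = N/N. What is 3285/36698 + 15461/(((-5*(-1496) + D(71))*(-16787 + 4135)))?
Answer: 5585680855251/62513884921214 ≈ 0.089351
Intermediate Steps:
t(N) = 1
D(X) = 1/(1 + X) (D(X) = 1/(X + 1) = 1/(1 + X))
3285/36698 + 15461/(((-5*(-1496) + D(71))*(-16787 + 4135))) = 3285/36698 + 15461/(((-5*(-1496) + 1/(1 + 71))*(-16787 + 4135))) = 3285*(1/36698) + 15461/(((7480 + 1/72)*(-12652))) = 3285/36698 + 15461/(((7480 + 1/72)*(-12652))) = 3285/36698 + 15461/(((538561/72)*(-12652))) = 3285/36698 + 15461/(-1703468443/18) = 3285/36698 + 15461*(-18/1703468443) = 3285/36698 - 278298/1703468443 = 5585680855251/62513884921214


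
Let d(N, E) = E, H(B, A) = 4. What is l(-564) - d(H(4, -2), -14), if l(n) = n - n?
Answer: 14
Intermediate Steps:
l(n) = 0
l(-564) - d(H(4, -2), -14) = 0 - 1*(-14) = 0 + 14 = 14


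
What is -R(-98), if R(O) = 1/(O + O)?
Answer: 1/196 ≈ 0.0051020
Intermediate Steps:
R(O) = 1/(2*O)
-R(-98) = -1/(2*(-98)) = -(-1)/(2*98) = -1*(-1/196) = 1/196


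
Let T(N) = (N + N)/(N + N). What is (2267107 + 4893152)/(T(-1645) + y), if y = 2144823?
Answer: 7160259/2144824 ≈ 3.3384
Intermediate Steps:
T(N) = 1 (T(N) = (2*N)/((2*N)) = (2*N)*(1/(2*N)) = 1)
(2267107 + 4893152)/(T(-1645) + y) = (2267107 + 4893152)/(1 + 2144823) = 7160259/2144824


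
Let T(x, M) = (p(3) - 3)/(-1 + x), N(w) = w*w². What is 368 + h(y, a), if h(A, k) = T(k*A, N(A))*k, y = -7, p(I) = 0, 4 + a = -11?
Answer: 38317/104 ≈ 368.43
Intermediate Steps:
a = -15 (a = -4 - 11 = -15)
N(w) = w³
T(x, M) = -3/(-1 + x) (T(x, M) = (0 - 3)/(-1 + x) = -3/(-1 + x))
h(A, k) = -3*k/(-1 + A*k) (h(A, k) = (-3/(-1 + k*A))*k = (-3/(-1 + A*k))*k = -3*k/(-1 + A*k))
368 + h(y, a) = 368 - 3*(-15)/(-1 - 7*(-15)) = 368 - 3*(-15)/(-1 + 105) = 368 - 3*(-15)/104 = 368 - 3*(-15)*1/104 = 368 + 45/104 = 38317/104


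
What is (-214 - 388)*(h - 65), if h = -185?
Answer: 150500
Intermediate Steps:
(-214 - 388)*(h - 65) = (-214 - 388)*(-185 - 65) = -602*(-250) = 150500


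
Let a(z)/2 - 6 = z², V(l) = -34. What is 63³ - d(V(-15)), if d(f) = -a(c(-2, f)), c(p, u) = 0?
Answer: 250059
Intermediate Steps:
a(z) = 12 + 2*z²
d(f) = -12 (d(f) = -(12 + 2*0²) = -(12 + 2*0) = -(12 + 0) = -1*12 = -12)
63³ - d(V(-15)) = 63³ - 1*(-12) = 250047 + 12 = 250059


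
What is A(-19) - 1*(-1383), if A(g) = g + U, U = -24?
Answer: 1340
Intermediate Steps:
A(g) = -24 + g (A(g) = g - 24 = -24 + g)
A(-19) - 1*(-1383) = (-24 - 19) - 1*(-1383) = -43 + 1383 = 1340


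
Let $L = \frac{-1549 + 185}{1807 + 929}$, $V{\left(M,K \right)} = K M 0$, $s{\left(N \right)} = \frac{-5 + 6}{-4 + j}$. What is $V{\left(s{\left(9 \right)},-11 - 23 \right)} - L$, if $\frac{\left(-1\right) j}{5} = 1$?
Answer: $\frac{341}{684} \approx 0.49854$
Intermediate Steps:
$j = -5$ ($j = \left(-5\right) 1 = -5$)
$s{\left(N \right)} = - \frac{1}{9}$ ($s{\left(N \right)} = \frac{-5 + 6}{-4 - 5} = 1 \frac{1}{-9} = 1 \left(- \frac{1}{9}\right) = - \frac{1}{9}$)
$V{\left(M,K \right)} = 0$
$L = - \frac{341}{684}$ ($L = - \frac{1364}{2736} = \left(-1364\right) \frac{1}{2736} = - \frac{341}{684} \approx -0.49854$)
$V{\left(s{\left(9 \right)},-11 - 23 \right)} - L = 0 - - \frac{341}{684} = 0 + \frac{341}{684} = \frac{341}{684}$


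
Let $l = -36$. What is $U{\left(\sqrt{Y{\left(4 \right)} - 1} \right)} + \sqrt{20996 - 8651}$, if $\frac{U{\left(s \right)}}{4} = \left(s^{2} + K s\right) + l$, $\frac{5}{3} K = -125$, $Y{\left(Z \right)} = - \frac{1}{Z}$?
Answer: $-149 + \sqrt{12345} - 150 i \sqrt{5} \approx -37.892 - 335.41 i$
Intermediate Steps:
$K = -75$ ($K = \frac{3}{5} \left(-125\right) = -75$)
$U{\left(s \right)} = -144 - 300 s + 4 s^{2}$ ($U{\left(s \right)} = 4 \left(\left(s^{2} - 75 s\right) - 36\right) = 4 \left(-36 + s^{2} - 75 s\right) = -144 - 300 s + 4 s^{2}$)
$U{\left(\sqrt{Y{\left(4 \right)} - 1} \right)} + \sqrt{20996 - 8651} = \left(-144 - 300 \sqrt{- \frac{1}{4} - 1} + 4 \left(\sqrt{- \frac{1}{4} - 1}\right)^{2}\right) + \sqrt{20996 - 8651} = \left(-144 - 300 \sqrt{\left(-1\right) \frac{1}{4} - 1} + 4 \left(\sqrt{\left(-1\right) \frac{1}{4} - 1}\right)^{2}\right) + \sqrt{12345} = \left(-144 - 300 \sqrt{- \frac{1}{4} - 1} + 4 \left(\sqrt{- \frac{1}{4} - 1}\right)^{2}\right) + \sqrt{12345} = \left(-144 - 300 \sqrt{- \frac{5}{4}} + 4 \left(\sqrt{- \frac{5}{4}}\right)^{2}\right) + \sqrt{12345} = \left(-144 - 300 \frac{i \sqrt{5}}{2} + 4 \left(\frac{i \sqrt{5}}{2}\right)^{2}\right) + \sqrt{12345} = \left(-144 - 150 i \sqrt{5} + 4 \left(- \frac{5}{4}\right)\right) + \sqrt{12345} = \left(-144 - 150 i \sqrt{5} - 5\right) + \sqrt{12345} = \left(-149 - 150 i \sqrt{5}\right) + \sqrt{12345} = -149 + \sqrt{12345} - 150 i \sqrt{5}$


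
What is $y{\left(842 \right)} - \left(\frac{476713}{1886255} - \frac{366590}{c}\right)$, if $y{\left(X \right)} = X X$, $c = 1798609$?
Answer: $\frac{2405256069674188613}{3392635219295} \approx 7.0896 \cdot 10^{5}$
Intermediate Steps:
$y{\left(X \right)} = X^{2}$
$y{\left(842 \right)} - \left(\frac{476713}{1886255} - \frac{366590}{c}\right) = 842^{2} - \left(\frac{476713}{1886255} - \frac{366590}{1798609}\right) = 708964 - \left(476713 \cdot \frac{1}{1886255} - \frac{366590}{1798609}\right) = 708964 - \left(\frac{476713}{1886255} - \frac{366590}{1798609}\right) = 708964 - \frac{165938071767}{3392635219295} = \frac{2405256069674188613}{3392635219295}$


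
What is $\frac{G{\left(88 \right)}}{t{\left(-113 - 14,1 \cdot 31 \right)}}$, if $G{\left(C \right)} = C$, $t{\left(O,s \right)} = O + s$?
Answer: $- \frac{11}{12} \approx -0.91667$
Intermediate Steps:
$\frac{G{\left(88 \right)}}{t{\left(-113 - 14,1 \cdot 31 \right)}} = \frac{88}{\left(-113 - 14\right) + 1 \cdot 31} = \frac{88}{\left(-113 - 14\right) + 31} = \frac{88}{-127 + 31} = \frac{88}{-96} = 88 \left(- \frac{1}{96}\right) = - \frac{11}{12}$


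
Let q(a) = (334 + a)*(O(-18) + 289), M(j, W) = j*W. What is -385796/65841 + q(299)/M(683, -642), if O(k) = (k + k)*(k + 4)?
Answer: -67405428595/9623452242 ≈ -7.0043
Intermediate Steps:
M(j, W) = W*j
O(k) = 2*k*(4 + k) (O(k) = (2*k)*(4 + k) = 2*k*(4 + k))
q(a) = 264862 + 793*a (q(a) = (334 + a)*(2*(-18)*(4 - 18) + 289) = (334 + a)*(2*(-18)*(-14) + 289) = (334 + a)*(504 + 289) = (334 + a)*793 = 264862 + 793*a)
-385796/65841 + q(299)/M(683, -642) = -385796/65841 + (264862 + 793*299)/((-642*683)) = -385796*1/65841 + (264862 + 237107)/(-438486) = -385796/65841 + 501969*(-1/438486) = -385796/65841 - 167323/146162 = -67405428595/9623452242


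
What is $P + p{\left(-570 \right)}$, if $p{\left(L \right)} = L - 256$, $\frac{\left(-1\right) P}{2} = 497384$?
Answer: $-995594$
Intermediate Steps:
$P = -994768$ ($P = \left(-2\right) 497384 = -994768$)
$p{\left(L \right)} = -256 + L$
$P + p{\left(-570 \right)} = -994768 - 826 = -995594$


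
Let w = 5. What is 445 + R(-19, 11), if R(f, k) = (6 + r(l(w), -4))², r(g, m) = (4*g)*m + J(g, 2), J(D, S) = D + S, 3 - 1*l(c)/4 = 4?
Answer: 5069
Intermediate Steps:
l(c) = -4 (l(c) = 12 - 4*4 = 12 - 16 = -4)
r(g, m) = 2 + g + 4*g*m (r(g, m) = (4*g)*m + (g + 2) = 4*g*m + (2 + g) = 2 + g + 4*g*m)
R(f, k) = 4624 (R(f, k) = (6 + (2 - 4 + 4*(-4)*(-4)))² = (6 + (2 - 4 + 64))² = (6 + 62)² = 68² = 4624)
445 + R(-19, 11) = 445 + 4624 = 5069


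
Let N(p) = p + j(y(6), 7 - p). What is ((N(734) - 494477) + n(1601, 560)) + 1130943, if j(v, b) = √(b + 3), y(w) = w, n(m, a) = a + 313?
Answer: 638073 + 2*I*√181 ≈ 6.3807e+5 + 26.907*I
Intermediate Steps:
n(m, a) = 313 + a
j(v, b) = √(3 + b)
N(p) = p + √(10 - p) (N(p) = p + √(3 + (7 - p)) = p + √(10 - p))
((N(734) - 494477) + n(1601, 560)) + 1130943 = (((734 + √(10 - 1*734)) - 494477) + (313 + 560)) + 1130943 = (((734 + √(10 - 734)) - 494477) + 873) + 1130943 = (((734 + √(-724)) - 494477) + 873) + 1130943 = (((734 + 2*I*√181) - 494477) + 873) + 1130943 = ((-493743 + 2*I*√181) + 873) + 1130943 = (-492870 + 2*I*√181) + 1130943 = 638073 + 2*I*√181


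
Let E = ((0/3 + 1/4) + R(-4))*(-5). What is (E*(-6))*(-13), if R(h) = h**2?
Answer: -12675/2 ≈ -6337.5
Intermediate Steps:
E = -325/4 (E = ((0/3 + 1/4) + (-4)**2)*(-5) = ((0*(1/3) + 1*(1/4)) + 16)*(-5) = ((0 + 1/4) + 16)*(-5) = (1/4 + 16)*(-5) = (65/4)*(-5) = -325/4 ≈ -81.250)
(E*(-6))*(-13) = -325/4*(-6)*(-13) = (975/2)*(-13) = -12675/2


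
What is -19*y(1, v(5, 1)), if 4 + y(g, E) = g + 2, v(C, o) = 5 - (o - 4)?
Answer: 19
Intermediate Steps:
v(C, o) = 9 - o (v(C, o) = 5 - (-4 + o) = 5 + (4 - o) = 9 - o)
y(g, E) = -2 + g (y(g, E) = -4 + (g + 2) = -4 + (2 + g) = -2 + g)
-19*y(1, v(5, 1)) = -19*(-2 + 1) = -19*(-1) = 19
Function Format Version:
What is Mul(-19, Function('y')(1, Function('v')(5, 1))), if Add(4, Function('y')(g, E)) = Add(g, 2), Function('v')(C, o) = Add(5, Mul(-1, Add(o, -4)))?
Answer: 19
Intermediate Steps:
Function('v')(C, o) = Add(9, Mul(-1, o)) (Function('v')(C, o) = Add(5, Mul(-1, Add(-4, o))) = Add(5, Add(4, Mul(-1, o))) = Add(9, Mul(-1, o)))
Function('y')(g, E) = Add(-2, g) (Function('y')(g, E) = Add(-4, Add(g, 2)) = Add(-4, Add(2, g)) = Add(-2, g))
Mul(-19, Function('y')(1, Function('v')(5, 1))) = Mul(-19, Add(-2, 1)) = Mul(-19, -1) = 19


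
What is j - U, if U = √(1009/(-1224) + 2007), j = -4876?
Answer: -4876 - √83489006/204 ≈ -4920.8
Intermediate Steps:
U = √83489006/204 (U = √(1009*(-1/1224) + 2007) = √(-1009/1224 + 2007) = √(2455559/1224) = √83489006/204 ≈ 44.790)
j - U = -4876 - √83489006/204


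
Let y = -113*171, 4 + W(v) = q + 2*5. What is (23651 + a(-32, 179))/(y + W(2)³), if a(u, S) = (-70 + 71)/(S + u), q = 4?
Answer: -47626/36897 ≈ -1.2908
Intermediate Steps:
W(v) = 10 (W(v) = -4 + (4 + 2*5) = -4 + (4 + 10) = -4 + 14 = 10)
y = -19323
a(u, S) = 1/(S + u)
(23651 + a(-32, 179))/(y + W(2)³) = (23651 + 1/(179 - 32))/(-19323 + 10³) = (23651 + 1/147)/(-19323 + 1000) = (23651 + 1/147)/(-18323) = (3476698/147)*(-1/18323) = -47626/36897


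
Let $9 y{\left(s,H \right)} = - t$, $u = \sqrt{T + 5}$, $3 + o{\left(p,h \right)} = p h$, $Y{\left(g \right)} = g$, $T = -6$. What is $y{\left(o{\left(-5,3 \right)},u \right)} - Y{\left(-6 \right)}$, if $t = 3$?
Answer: $\frac{17}{3} \approx 5.6667$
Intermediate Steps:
$o{\left(p,h \right)} = -3 + h p$ ($o{\left(p,h \right)} = -3 + p h = -3 + h p$)
$u = i$ ($u = \sqrt{-6 + 5} = \sqrt{-1} = i \approx 1.0 i$)
$y{\left(s,H \right)} = - \frac{1}{3}$ ($y{\left(s,H \right)} = \frac{\left(-1\right) 3}{9} = \frac{1}{9} \left(-3\right) = - \frac{1}{3}$)
$y{\left(o{\left(-5,3 \right)},u \right)} - Y{\left(-6 \right)} = - \frac{1}{3} - -6 = - \frac{1}{3} + 6 = \frac{17}{3}$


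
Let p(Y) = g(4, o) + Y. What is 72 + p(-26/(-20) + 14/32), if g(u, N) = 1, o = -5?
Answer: 5979/80 ≈ 74.738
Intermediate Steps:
p(Y) = 1 + Y
72 + p(-26/(-20) + 14/32) = 72 + (1 + (-26/(-20) + 14/32)) = 72 + (1 + (-26*(-1/20) + 14*(1/32))) = 72 + (1 + (13/10 + 7/16)) = 72 + (1 + 139/80) = 72 + 219/80 = 5979/80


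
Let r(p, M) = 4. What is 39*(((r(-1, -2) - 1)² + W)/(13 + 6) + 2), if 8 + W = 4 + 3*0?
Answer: 1677/19 ≈ 88.263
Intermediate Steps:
W = -4 (W = -8 + (4 + 3*0) = -8 + (4 + 0) = -8 + 4 = -4)
39*(((r(-1, -2) - 1)² + W)/(13 + 6) + 2) = 39*(((4 - 1)² - 4)/(13 + 6) + 2) = 39*((3² - 4)/19 + 2) = 39*((9 - 4)*(1/19) + 2) = 39*(5*(1/19) + 2) = 39*(5/19 + 2) = 39*(43/19) = 1677/19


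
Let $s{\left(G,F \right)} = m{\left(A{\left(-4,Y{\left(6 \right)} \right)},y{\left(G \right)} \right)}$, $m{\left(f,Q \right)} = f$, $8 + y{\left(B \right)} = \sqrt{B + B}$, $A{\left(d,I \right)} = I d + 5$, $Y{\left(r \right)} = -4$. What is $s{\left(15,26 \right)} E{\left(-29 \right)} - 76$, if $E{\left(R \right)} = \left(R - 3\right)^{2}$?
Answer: $21428$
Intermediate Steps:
$A{\left(d,I \right)} = 5 + I d$
$y{\left(B \right)} = -8 + \sqrt{2} \sqrt{B}$ ($y{\left(B \right)} = -8 + \sqrt{B + B} = -8 + \sqrt{2 B} = -8 + \sqrt{2} \sqrt{B}$)
$s{\left(G,F \right)} = 21$ ($s{\left(G,F \right)} = 5 - -16 = 5 + 16 = 21$)
$E{\left(R \right)} = \left(-3 + R\right)^{2}$
$s{\left(15,26 \right)} E{\left(-29 \right)} - 76 = 21 \left(-3 - 29\right)^{2} - 76 = 21 \left(-32\right)^{2} - 76 = 21 \cdot 1024 - 76 = 21504 - 76 = 21428$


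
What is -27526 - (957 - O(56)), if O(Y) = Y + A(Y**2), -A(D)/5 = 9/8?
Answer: -227461/8 ≈ -28433.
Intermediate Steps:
A(D) = -45/8
O(Y) = -45/8 + Y (O(Y) = Y - 45/8 = -45/8 + Y)
-27526 - (957 - O(56)) = -27526 - (957 - (-45/8 + 56)) = -27526 - (957 - 1*403/8) = -27526 - (957 - 403/8) = -27526 - 1*7253/8 = -27526 - 7253/8 = -227461/8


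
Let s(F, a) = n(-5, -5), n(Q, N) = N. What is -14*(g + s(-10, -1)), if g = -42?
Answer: 658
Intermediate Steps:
s(F, a) = -5
-14*(g + s(-10, -1)) = -14*(-42 - 5) = -14*(-47) = 658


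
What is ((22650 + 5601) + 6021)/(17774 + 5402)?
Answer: 4284/2897 ≈ 1.4788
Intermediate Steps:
((22650 + 5601) + 6021)/(17774 + 5402) = (28251 + 6021)/23176 = 34272*(1/23176) = 4284/2897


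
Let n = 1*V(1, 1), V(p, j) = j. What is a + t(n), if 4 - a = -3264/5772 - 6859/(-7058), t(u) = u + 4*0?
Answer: 15595087/3394898 ≈ 4.5937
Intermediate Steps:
n = 1 (n = 1*1 = 1)
t(u) = u (t(u) = u + 0 = u)
a = 12200189/3394898 (a = 4 - (-3264/5772 - 6859/(-7058)) = 4 - (-3264*1/5772 - 6859*(-1/7058)) = 4 - (-272/481 + 6859/7058) = 4 - 1*1379403/3394898 = 4 - 1379403/3394898 = 12200189/3394898 ≈ 3.5937)
a + t(n) = 12200189/3394898 + 1 = 15595087/3394898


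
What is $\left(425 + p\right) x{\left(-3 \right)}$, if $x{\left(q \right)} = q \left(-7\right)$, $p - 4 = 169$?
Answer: $12558$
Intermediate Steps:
$p = 173$ ($p = 4 + 169 = 173$)
$x{\left(q \right)} = - 7 q$
$\left(425 + p\right) x{\left(-3 \right)} = \left(425 + 173\right) \left(\left(-7\right) \left(-3\right)\right) = 598 \cdot 21 = 12558$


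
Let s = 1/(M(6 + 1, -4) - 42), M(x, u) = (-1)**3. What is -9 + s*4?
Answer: -391/43 ≈ -9.0930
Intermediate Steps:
M(x, u) = -1
s = -1/43 (s = 1/(-1 - 42) = 1/(-43) = -1/43 ≈ -0.023256)
-9 + s*4 = -9 - 1/43*4 = -9 - 4/43 = -391/43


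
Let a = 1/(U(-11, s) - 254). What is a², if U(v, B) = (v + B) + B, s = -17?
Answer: 1/89401 ≈ 1.1186e-5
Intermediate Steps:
U(v, B) = v + 2*B (U(v, B) = (B + v) + B = v + 2*B)
a = -1/299 (a = 1/((-11 + 2*(-17)) - 254) = 1/((-11 - 34) - 254) = 1/(-45 - 254) = 1/(-299) = -1/299 ≈ -0.0033445)
a² = (-1/299)² = 1/89401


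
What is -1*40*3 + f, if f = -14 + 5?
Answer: -129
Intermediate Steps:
f = -9
-1*40*3 + f = -1*40*3 - 9 = -40*3 - 9 = -120 - 9 = -129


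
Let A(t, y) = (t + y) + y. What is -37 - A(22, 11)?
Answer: -81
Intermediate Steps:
A(t, y) = t + 2*y
-37 - A(22, 11) = -37 - (22 + 2*11) = -37 - (22 + 22) = -37 - 1*44 = -37 - 44 = -81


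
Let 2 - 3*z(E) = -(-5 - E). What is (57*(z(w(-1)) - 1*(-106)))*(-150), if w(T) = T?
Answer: -900600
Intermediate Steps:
z(E) = -1 - E/3 (z(E) = 2/3 - (-1)*(-5 - E)/3 = 2/3 - (5 + E)/3 = 2/3 + (-5/3 - E/3) = -1 - E/3)
(57*(z(w(-1)) - 1*(-106)))*(-150) = (57*((-1 - 1/3*(-1)) - 1*(-106)))*(-150) = (57*((-1 + 1/3) + 106))*(-150) = (57*(-2/3 + 106))*(-150) = (57*(316/3))*(-150) = 6004*(-150) = -900600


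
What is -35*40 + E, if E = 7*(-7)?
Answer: -1449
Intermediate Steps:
E = -49
-35*40 + E = -35*40 - 49 = -1400 - 49 = -1449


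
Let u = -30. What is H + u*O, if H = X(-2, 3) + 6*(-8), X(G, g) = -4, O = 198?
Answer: -5992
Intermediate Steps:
H = -52 (H = -4 + 6*(-8) = -4 - 48 = -52)
H + u*O = -52 - 30*198 = -52 - 5940 = -5992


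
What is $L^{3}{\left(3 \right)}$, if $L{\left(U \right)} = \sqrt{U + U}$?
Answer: $6 \sqrt{6} \approx 14.697$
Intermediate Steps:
$L{\left(U \right)} = \sqrt{2} \sqrt{U}$ ($L{\left(U \right)} = \sqrt{2 U} = \sqrt{2} \sqrt{U}$)
$L^{3}{\left(3 \right)} = \left(\sqrt{2} \sqrt{3}\right)^{3} = \left(\sqrt{6}\right)^{3} = 6 \sqrt{6}$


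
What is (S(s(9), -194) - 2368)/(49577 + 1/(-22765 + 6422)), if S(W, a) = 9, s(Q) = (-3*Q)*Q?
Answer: -5507591/115748130 ≈ -0.047583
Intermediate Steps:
s(Q) = -3*Q**2
(S(s(9), -194) - 2368)/(49577 + 1/(-22765 + 6422)) = (9 - 2368)/(49577 + 1/(-22765 + 6422)) = -2359/(49577 + 1/(-16343)) = -2359/(49577 - 1/16343) = -2359/810236910/16343 = -2359*16343/810236910 = -5507591/115748130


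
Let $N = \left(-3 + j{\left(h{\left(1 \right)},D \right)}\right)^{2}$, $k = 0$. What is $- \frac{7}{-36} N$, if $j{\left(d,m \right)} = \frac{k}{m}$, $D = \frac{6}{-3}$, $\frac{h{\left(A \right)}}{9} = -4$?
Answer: $\frac{7}{4} \approx 1.75$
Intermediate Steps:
$h{\left(A \right)} = -36$ ($h{\left(A \right)} = 9 \left(-4\right) = -36$)
$D = -2$ ($D = 6 \left(- \frac{1}{3}\right) = -2$)
$j{\left(d,m \right)} = 0$ ($j{\left(d,m \right)} = \frac{0}{m} = 0$)
$N = 9$ ($N = \left(-3 + 0\right)^{2} = \left(-3\right)^{2} = 9$)
$- \frac{7}{-36} N = - \frac{7}{-36} \cdot 9 = \left(-7\right) \left(- \frac{1}{36}\right) 9 = \frac{7}{36} \cdot 9 = \frac{7}{4}$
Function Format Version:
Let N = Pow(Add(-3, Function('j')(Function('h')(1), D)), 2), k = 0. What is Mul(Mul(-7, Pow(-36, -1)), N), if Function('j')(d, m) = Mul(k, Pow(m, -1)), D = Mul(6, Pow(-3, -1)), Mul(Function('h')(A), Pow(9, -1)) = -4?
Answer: Rational(7, 4) ≈ 1.7500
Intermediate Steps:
Function('h')(A) = -36 (Function('h')(A) = Mul(9, -4) = -36)
D = -2 (D = Mul(6, Rational(-1, 3)) = -2)
Function('j')(d, m) = 0 (Function('j')(d, m) = Mul(0, Pow(m, -1)) = 0)
N = 9 (N = Pow(Add(-3, 0), 2) = Pow(-3, 2) = 9)
Mul(Mul(-7, Pow(-36, -1)), N) = Mul(Mul(-7, Pow(-36, -1)), 9) = Mul(Mul(-7, Rational(-1, 36)), 9) = Mul(Rational(7, 36), 9) = Rational(7, 4)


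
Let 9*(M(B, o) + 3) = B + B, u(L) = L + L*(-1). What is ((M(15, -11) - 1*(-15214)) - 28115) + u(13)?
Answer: -38702/3 ≈ -12901.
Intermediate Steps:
u(L) = 0 (u(L) = L - L = 0)
M(B, o) = -3 + 2*B/9 (M(B, o) = -3 + (B + B)/9 = -3 + (2*B)/9 = -3 + 2*B/9)
((M(15, -11) - 1*(-15214)) - 28115) + u(13) = (((-3 + (2/9)*15) - 1*(-15214)) - 28115) + 0 = (((-3 + 10/3) + 15214) - 28115) + 0 = ((1/3 + 15214) - 28115) + 0 = (45643/3 - 28115) + 0 = -38702/3 + 0 = -38702/3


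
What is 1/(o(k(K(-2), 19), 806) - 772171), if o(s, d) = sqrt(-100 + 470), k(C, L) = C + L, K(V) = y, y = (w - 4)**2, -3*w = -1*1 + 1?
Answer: -772171/596248052871 - sqrt(370)/596248052871 ≈ -1.2951e-6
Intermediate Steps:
w = 0 (w = -(-1*1 + 1)/3 = -(-1 + 1)/3 = -1/3*0 = 0)
y = 16 (y = (0 - 4)**2 = (-4)**2 = 16)
K(V) = 16
o(s, d) = sqrt(370)
1/(o(k(K(-2), 19), 806) - 772171) = 1/(sqrt(370) - 772171) = 1/(-772171 + sqrt(370))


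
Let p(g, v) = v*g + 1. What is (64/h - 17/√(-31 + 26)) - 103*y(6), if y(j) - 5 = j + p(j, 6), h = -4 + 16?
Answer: -14816/3 + 17*I*√5/5 ≈ -4938.7 + 7.6026*I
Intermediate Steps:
p(g, v) = 1 + g*v (p(g, v) = g*v + 1 = 1 + g*v)
h = 12
y(j) = 6 + 7*j (y(j) = 5 + (j + (1 + j*6)) = 5 + (j + (1 + 6*j)) = 5 + (1 + 7*j) = 6 + 7*j)
(64/h - 17/√(-31 + 26)) - 103*y(6) = (64/12 - 17/√(-31 + 26)) - 103*(6 + 7*6) = (64*(1/12) - 17*(-I*√5/5)) - 103*(6 + 42) = (16/3 - 17*(-I*√5/5)) - 103*48 = (16/3 - (-17)*I*√5/5) - 4944 = (16/3 + 17*I*√5/5) - 4944 = -14816/3 + 17*I*√5/5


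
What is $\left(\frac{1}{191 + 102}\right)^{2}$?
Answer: $\frac{1}{85849} \approx 1.1648 \cdot 10^{-5}$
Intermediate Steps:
$\left(\frac{1}{191 + 102}\right)^{2} = \left(\frac{1}{293}\right)^{2} = \frac{1}{85849}$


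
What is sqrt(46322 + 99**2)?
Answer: sqrt(56123) ≈ 236.90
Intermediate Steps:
sqrt(46322 + 99**2) = sqrt(46322 + 9801) = sqrt(56123)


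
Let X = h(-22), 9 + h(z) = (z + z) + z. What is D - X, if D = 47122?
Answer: 47197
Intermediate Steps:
h(z) = -9 + 3*z (h(z) = -9 + ((z + z) + z) = -9 + (2*z + z) = -9 + 3*z)
X = -75 (X = -9 + 3*(-22) = -9 - 66 = -75)
D - X = 47122 - 1*(-75) = 47122 + 75 = 47197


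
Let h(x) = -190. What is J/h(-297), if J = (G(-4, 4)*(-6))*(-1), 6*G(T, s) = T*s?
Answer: 8/95 ≈ 0.084211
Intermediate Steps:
G(T, s) = T*s/6 (G(T, s) = (T*s)/6 = T*s/6)
J = -16 (J = (((⅙)*(-4)*4)*(-6))*(-1) = -8/3*(-6)*(-1) = 16*(-1) = -16)
J/h(-297) = -16/(-190) = -16*(-1/190) = 8/95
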